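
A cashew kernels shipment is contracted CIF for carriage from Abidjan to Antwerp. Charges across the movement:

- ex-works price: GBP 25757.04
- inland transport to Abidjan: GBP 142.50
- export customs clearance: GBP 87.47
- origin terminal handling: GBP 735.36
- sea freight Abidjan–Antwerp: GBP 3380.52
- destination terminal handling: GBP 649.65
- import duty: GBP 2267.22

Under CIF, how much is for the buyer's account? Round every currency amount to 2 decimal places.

Buyer's account: GBP 2916.87

CIF: the seller pays costs through ocean freight and marine insurance to the destination port.
Seller's account: goods 25757.04 + inland to port 142.50 + export clearance 87.47 + origin terminal 735.36 + freight 3380.52 = 30102.89
Buyer's account: destination terminal 649.65 + duty 2267.22 = 2916.87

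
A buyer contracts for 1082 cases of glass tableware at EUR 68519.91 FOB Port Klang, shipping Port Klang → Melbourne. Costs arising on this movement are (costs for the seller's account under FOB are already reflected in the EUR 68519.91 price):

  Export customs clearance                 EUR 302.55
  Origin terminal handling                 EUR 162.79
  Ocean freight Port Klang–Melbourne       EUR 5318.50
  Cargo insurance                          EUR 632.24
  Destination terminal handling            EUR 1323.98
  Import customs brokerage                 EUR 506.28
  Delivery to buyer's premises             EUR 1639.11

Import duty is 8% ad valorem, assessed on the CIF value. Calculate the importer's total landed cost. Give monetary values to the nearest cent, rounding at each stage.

Total landed cost: EUR 83897.67

FOB: the seller bears costs until goods are on board at the origin port; the buyer bears freight, insurance and all costs thereafter.
Already in the invoice (seller's account under FOB): export clearance, origin terminal — exclude.
CIF value = FOB price + freight + insurance = 68519.91 + 5318.50 + 632.24 = 74470.65
Import duty = 74470.65 × 8% = 5957.65
Buyer bears: freight 5318.50 + insurance 632.24 + destination terminal 1323.98 + brokerage 506.28 + delivery 1639.11 + duty 5957.65 = 15377.76
Landed cost = invoice 68519.91 + 15377.76 = 83897.67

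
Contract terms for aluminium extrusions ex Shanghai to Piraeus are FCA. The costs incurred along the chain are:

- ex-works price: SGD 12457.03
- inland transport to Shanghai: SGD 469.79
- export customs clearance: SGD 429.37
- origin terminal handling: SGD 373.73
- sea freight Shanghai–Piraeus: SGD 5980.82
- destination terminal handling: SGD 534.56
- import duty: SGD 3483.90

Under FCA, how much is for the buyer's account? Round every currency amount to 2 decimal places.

FCA: the seller delivers export-cleared goods to the carrier; the buyer bears costs from that point.
Seller's account: goods 12457.03 + inland to port 469.79 + export clearance 429.37 = 13356.19
Buyer's account: origin terminal 373.73 + freight 5980.82 + destination terminal 534.56 + duty 3483.90 = 10373.01

Buyer's account: SGD 10373.01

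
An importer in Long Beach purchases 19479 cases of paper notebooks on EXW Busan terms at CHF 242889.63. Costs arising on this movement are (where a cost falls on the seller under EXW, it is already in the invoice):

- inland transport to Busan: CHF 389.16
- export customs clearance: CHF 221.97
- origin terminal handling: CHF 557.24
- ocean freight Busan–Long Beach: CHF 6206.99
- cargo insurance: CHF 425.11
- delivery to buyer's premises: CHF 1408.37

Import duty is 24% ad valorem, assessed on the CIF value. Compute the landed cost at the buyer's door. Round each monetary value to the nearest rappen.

EXW: the seller makes goods available at their premises; the buyer bears all onward costs.
CIF value = EXW price + inland to port + export clearance + origin terminal + freight + insurance = 242889.63 + 389.16 + 221.97 + 557.24 + 6206.99 + 425.11 = 250690.10
Import duty = 250690.10 × 24% = 60165.62
Buyer bears: inland to port 389.16 + export clearance 221.97 + origin terminal 557.24 + freight 6206.99 + insurance 425.11 + delivery 1408.37 + duty 60165.62 = 69374.46
Landed cost = invoice 242889.63 + 69374.46 = 312264.09

Total landed cost: CHF 312264.09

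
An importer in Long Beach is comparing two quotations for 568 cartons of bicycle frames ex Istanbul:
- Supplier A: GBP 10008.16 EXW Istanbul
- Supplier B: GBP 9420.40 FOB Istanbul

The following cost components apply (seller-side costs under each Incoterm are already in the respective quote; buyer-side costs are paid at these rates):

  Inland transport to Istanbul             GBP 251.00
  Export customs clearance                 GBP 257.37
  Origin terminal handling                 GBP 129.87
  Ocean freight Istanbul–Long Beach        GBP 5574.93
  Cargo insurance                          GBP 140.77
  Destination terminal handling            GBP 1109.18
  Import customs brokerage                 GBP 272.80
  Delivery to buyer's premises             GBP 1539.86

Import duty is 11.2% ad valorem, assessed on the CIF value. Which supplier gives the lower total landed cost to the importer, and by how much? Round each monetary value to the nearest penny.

Supplier A (EXW):
CIF value = EXW price + inland to port + export clearance + origin terminal + freight + insurance = 10008.16 + 251.00 + 257.37 + 129.87 + 5574.93 + 140.77 = 16362.10
Import duty = 16362.10 × 11.2% = 1832.56
Buyer bears (A): 251.00 + 257.37 + 129.87 + 5574.93 + 140.77 + 1109.18 + 272.80 + 1539.86 = 9275.78
Landed cost (A) = invoice 10008.16 + 9275.78 + duty 1832.56 = 21116.50
Supplier B (FOB):
CIF value = FOB price + freight + insurance = 9420.40 + 5574.93 + 140.77 = 15136.10
Import duty = 15136.10 × 11.2% = 1695.24
Buyer bears (B): 5574.93 + 140.77 + 1109.18 + 272.80 + 1539.86 = 8637.54
Landed cost (B) = invoice 9420.40 + 8637.54 + duty 1695.24 = 19753.18
Difference = |21116.50 − 19753.18| = 1363.32

Supplier B is cheaper by GBP 1363.32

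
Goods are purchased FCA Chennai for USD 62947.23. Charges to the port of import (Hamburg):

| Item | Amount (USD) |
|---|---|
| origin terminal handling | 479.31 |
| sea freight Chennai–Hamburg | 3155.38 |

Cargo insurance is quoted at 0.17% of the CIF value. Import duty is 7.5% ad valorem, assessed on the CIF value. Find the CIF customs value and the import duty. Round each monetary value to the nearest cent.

Let C be the CIF value. C = FCA price + pre-shipment costs + freight + 0.17% × C
C − 0.17% × C = 62947.23 + 479.31 + 3155.38
0.9983 × C = 66581.92
C = 66581.92 / 0.9983 = 66695.30
Insurance premium = 0.17% × 66695.30 = 113.38
Import duty = 66695.30 × 7.5% = 5002.15

CIF value: USD 66695.30; import duty: USD 5002.15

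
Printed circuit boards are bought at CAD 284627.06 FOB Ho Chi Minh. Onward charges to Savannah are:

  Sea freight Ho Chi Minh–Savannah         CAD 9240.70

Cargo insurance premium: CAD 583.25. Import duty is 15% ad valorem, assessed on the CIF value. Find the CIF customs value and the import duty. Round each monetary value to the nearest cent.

CIF value: CAD 294451.01; import duty: CAD 44167.65

CIF = FOB price + freight + insurance
CIF = 284627.06 + 9240.70 + 583.25 = 294451.01
Import duty = 294451.01 × 15% = 44167.65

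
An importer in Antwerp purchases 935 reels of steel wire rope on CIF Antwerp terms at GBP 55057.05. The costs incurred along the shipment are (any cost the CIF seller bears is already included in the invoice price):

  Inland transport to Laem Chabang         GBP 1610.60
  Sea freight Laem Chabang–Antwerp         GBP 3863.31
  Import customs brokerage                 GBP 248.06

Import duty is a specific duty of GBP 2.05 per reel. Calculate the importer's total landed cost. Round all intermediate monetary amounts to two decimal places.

Total landed cost: GBP 57221.86

CIF: the seller pays costs through ocean freight and marine insurance to the destination port.
Already in the invoice (seller's account under CIF): inland to port, freight — exclude.
The CIF price already equals the CIF value: 55057.05
Import duty = 935 × 2.05 = 1916.75
Buyer bears: brokerage 248.06 + duty 1916.75 = 2164.81
Landed cost = invoice 55057.05 + 2164.81 = 57221.86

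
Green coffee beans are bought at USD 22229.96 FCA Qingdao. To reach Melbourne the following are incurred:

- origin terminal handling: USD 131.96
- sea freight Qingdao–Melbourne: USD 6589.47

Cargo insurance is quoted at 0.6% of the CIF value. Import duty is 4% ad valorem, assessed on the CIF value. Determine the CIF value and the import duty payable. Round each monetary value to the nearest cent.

Let C be the CIF value. C = FCA price + pre-shipment costs + freight + 0.6% × C
C − 0.6% × C = 22229.96 + 131.96 + 6589.47
0.994 × C = 28951.39
C = 28951.39 / 0.994 = 29126.15
Insurance premium = 0.6% × 29126.15 = 174.76
Import duty = 29126.15 × 4% = 1165.05

CIF value: USD 29126.15; import duty: USD 1165.05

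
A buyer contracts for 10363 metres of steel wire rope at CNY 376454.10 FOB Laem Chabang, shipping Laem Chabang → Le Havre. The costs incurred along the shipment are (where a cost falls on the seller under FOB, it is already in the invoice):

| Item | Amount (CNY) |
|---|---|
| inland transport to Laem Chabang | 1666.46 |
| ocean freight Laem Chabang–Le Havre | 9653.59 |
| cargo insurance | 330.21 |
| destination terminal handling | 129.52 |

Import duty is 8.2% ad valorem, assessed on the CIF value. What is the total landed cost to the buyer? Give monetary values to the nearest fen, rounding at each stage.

FOB: the seller bears costs until goods are on board at the origin port; the buyer bears freight, insurance and all costs thereafter.
Already in the invoice (seller's account under FOB): inland to port — exclude.
CIF value = FOB price + freight + insurance = 376454.10 + 9653.59 + 330.21 = 386437.90
Import duty = 386437.90 × 8.2% = 31687.91
Buyer bears: freight 9653.59 + insurance 330.21 + destination terminal 129.52 + duty 31687.91 = 41801.23
Landed cost = invoice 376454.10 + 41801.23 = 418255.33

Total landed cost: CNY 418255.33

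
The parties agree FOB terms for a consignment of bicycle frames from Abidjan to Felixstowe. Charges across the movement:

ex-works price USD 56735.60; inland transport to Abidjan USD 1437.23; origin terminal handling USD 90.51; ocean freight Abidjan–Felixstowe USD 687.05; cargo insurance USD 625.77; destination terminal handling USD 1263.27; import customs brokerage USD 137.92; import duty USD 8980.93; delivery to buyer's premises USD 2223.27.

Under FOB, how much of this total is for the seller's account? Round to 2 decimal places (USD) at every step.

Seller's account: USD 58263.34

FOB: the seller bears costs until goods are on board at the origin port; the buyer bears freight, insurance and all costs thereafter.
Seller's account: goods 56735.60 + inland to port 1437.23 + origin terminal 90.51 = 58263.34
Buyer's account: freight 687.05 + insurance 625.77 + destination terminal 1263.27 + brokerage 137.92 + duty 8980.93 + delivery 2223.27 = 13918.21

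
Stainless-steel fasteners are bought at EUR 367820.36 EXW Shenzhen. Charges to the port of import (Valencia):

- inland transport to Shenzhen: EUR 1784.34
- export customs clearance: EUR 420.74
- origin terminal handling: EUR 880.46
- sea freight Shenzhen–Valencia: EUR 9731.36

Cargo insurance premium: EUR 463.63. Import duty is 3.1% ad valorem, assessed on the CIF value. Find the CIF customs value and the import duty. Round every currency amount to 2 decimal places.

CIF value: EUR 381100.89; import duty: EUR 11814.13

CIF = EXW price + pre-shipment costs + freight + insurance
CIF = 367820.36 + 1784.34 + 420.74 + 880.46 + 9731.36 + 463.63 = 381100.89
Import duty = 381100.89 × 3.1% = 11814.13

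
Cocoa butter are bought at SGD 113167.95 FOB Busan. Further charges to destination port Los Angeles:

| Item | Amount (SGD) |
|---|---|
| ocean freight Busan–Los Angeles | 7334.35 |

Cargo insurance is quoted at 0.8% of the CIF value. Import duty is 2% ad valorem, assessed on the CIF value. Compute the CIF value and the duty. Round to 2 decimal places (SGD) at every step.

Let C be the CIF value. C = FOB price + freight + 0.8% × C
C − 0.8% × C = 113167.95 + 7334.35
0.992 × C = 120502.30
C = 120502.30 / 0.992 = 121474.09
Insurance premium = 0.8% × 121474.09 = 971.79
Import duty = 121474.09 × 2% = 2429.48

CIF value: SGD 121474.09; import duty: SGD 2429.48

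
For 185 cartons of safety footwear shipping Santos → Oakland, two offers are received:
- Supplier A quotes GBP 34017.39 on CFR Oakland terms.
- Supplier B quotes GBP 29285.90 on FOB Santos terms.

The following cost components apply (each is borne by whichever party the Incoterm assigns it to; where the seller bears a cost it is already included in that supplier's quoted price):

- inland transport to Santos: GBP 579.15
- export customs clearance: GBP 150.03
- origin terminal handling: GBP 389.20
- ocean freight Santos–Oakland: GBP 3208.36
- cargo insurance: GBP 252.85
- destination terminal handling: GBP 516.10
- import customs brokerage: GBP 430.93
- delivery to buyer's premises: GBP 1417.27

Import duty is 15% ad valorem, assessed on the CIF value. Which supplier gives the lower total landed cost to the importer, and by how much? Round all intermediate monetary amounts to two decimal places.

Supplier A (CFR):
CIF value = CFR price + insurance = 34017.39 + 252.85 = 34270.24
Import duty = 34270.24 × 15% = 5140.54
Buyer bears (A): 252.85 + 516.10 + 430.93 + 1417.27 = 2617.15
Landed cost (A) = invoice 34017.39 + 2617.15 + duty 5140.54 = 41775.08
Supplier B (FOB):
CIF value = FOB price + freight + insurance = 29285.90 + 3208.36 + 252.85 = 32747.11
Import duty = 32747.11 × 15% = 4912.07
Buyer bears (B): 3208.36 + 252.85 + 516.10 + 430.93 + 1417.27 = 5825.51
Landed cost (B) = invoice 29285.90 + 5825.51 + duty 4912.07 = 40023.48
Difference = |41775.08 − 40023.48| = 1751.60

Supplier B is cheaper by GBP 1751.60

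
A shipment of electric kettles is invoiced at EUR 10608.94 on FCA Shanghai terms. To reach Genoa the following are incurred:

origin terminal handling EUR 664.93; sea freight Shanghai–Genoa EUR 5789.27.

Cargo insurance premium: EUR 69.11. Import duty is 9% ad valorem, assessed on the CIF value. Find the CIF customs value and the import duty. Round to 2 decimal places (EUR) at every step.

CIF value: EUR 17132.25; import duty: EUR 1541.90

CIF = FCA price + pre-shipment costs + freight + insurance
CIF = 10608.94 + 664.93 + 5789.27 + 69.11 = 17132.25
Import duty = 17132.25 × 9% = 1541.90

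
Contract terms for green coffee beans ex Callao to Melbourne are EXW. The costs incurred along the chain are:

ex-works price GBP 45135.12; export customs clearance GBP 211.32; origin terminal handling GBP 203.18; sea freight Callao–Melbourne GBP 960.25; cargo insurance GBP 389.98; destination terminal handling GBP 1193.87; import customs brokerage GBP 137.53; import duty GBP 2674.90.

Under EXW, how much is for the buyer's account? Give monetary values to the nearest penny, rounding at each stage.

Buyer's account: GBP 5771.03

EXW: the seller makes goods available at their premises; the buyer bears all onward costs.
Seller's account: goods 45135.12 = 45135.12
Buyer's account: export clearance 211.32 + origin terminal 203.18 + freight 960.25 + insurance 389.98 + destination terminal 1193.87 + brokerage 137.53 + duty 2674.90 = 5771.03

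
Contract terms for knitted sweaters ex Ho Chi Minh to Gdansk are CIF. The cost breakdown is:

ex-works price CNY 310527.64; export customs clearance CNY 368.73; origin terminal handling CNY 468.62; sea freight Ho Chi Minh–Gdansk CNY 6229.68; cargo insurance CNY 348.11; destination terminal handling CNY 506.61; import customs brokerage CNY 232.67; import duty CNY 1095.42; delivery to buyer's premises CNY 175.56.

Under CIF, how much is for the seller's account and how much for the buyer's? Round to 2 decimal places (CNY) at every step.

Seller: CNY 317942.78; buyer: CNY 2010.26

CIF: the seller pays costs through ocean freight and marine insurance to the destination port.
Seller's account: goods 310527.64 + export clearance 368.73 + origin terminal 468.62 + freight 6229.68 + insurance 348.11 = 317942.78
Buyer's account: destination terminal 506.61 + brokerage 232.67 + duty 1095.42 + delivery 175.56 = 2010.26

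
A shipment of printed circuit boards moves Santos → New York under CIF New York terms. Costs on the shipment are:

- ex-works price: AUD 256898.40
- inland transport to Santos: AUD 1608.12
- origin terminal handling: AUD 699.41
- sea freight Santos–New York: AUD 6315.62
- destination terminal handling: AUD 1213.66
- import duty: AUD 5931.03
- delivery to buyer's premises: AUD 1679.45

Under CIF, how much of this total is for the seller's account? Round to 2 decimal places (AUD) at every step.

Seller's account: AUD 265521.55

CIF: the seller pays costs through ocean freight and marine insurance to the destination port.
Seller's account: goods 256898.40 + inland to port 1608.12 + origin terminal 699.41 + freight 6315.62 = 265521.55
Buyer's account: destination terminal 1213.66 + duty 5931.03 + delivery 1679.45 = 8824.14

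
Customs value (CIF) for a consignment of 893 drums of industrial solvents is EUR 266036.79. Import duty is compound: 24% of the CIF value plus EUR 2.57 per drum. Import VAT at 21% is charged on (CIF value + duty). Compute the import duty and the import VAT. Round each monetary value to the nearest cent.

Import duty: EUR 66143.84; import VAT: EUR 69757.93

Ad valorem component: 266036.79 × 24% = 63848.83
Specific component: 893 × 2.57 = 2295.01
Import duty = 63848.83 + 2295.01 = 66143.84
VAT base = CIF + duty = 266036.79 + 66143.84 = 332180.63
Import VAT = 332180.63 × 21% = 69757.93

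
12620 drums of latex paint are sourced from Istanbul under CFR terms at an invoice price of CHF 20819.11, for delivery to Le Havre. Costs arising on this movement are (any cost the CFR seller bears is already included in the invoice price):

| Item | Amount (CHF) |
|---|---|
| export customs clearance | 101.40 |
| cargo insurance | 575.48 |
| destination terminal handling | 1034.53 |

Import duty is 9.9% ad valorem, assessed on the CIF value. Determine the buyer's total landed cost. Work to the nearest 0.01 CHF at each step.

Total landed cost: CHF 24547.18

CFR: the seller pays costs through ocean freight to the destination port, but not insurance.
Already in the invoice (seller's account under CFR): export clearance — exclude.
CIF value = CFR price + insurance = 20819.11 + 575.48 = 21394.59
Import duty = 21394.59 × 9.9% = 2118.06
Buyer bears: insurance 575.48 + destination terminal 1034.53 + duty 2118.06 = 3728.07
Landed cost = invoice 20819.11 + 3728.07 = 24547.18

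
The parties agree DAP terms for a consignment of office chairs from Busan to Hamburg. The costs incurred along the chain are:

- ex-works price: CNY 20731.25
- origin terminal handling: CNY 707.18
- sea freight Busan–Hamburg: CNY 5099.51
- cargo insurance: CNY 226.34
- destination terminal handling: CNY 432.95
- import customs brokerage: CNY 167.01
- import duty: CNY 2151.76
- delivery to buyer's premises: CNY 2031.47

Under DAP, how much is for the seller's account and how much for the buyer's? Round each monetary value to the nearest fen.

DAP: the seller bears all costs to the named destination except import duty and clearance.
Seller's account: goods 20731.25 + origin terminal 707.18 + freight 5099.51 + insurance 226.34 + destination terminal 432.95 + delivery 2031.47 = 29228.70
Buyer's account: brokerage 167.01 + duty 2151.76 = 2318.77

Seller: CNY 29228.70; buyer: CNY 2318.77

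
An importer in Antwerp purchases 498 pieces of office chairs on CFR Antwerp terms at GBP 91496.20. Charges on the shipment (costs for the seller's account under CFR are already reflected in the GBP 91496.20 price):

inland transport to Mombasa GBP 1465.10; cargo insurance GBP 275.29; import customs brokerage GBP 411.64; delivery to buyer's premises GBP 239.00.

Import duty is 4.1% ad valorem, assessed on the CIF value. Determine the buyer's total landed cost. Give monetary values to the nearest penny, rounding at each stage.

CFR: the seller pays costs through ocean freight to the destination port, but not insurance.
Already in the invoice (seller's account under CFR): inland to port — exclude.
CIF value = CFR price + insurance = 91496.20 + 275.29 = 91771.49
Import duty = 91771.49 × 4.1% = 3762.63
Buyer bears: insurance 275.29 + brokerage 411.64 + delivery 239.00 + duty 3762.63 = 4688.56
Landed cost = invoice 91496.20 + 4688.56 = 96184.76

Total landed cost: GBP 96184.76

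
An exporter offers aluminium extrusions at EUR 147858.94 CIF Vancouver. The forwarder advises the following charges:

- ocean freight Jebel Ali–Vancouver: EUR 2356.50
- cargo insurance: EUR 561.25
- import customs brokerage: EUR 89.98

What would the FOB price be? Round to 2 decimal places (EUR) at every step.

Not relevant to the conversion: brokerage — on the buyer under both terms; not part of either seller's price.
From CIF to FOB, the seller no longer bears: freight, insurance.
FOB price = 147858.94 − 2356.50 − 561.25 = 144941.19

FOB price: EUR 144941.19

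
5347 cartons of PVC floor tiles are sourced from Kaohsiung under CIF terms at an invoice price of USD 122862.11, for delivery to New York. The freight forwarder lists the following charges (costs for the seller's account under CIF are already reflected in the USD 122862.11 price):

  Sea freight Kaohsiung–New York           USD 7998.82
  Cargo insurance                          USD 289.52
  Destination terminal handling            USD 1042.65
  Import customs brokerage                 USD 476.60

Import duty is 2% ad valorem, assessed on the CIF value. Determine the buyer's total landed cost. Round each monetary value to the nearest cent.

CIF: the seller pays costs through ocean freight and marine insurance to the destination port.
Already in the invoice (seller's account under CIF): freight, insurance — exclude.
The CIF price already equals the CIF value: 122862.11
Import duty = 122862.11 × 2% = 2457.24
Buyer bears: destination terminal 1042.65 + brokerage 476.60 + duty 2457.24 = 3976.49
Landed cost = invoice 122862.11 + 3976.49 = 126838.60

Total landed cost: USD 126838.60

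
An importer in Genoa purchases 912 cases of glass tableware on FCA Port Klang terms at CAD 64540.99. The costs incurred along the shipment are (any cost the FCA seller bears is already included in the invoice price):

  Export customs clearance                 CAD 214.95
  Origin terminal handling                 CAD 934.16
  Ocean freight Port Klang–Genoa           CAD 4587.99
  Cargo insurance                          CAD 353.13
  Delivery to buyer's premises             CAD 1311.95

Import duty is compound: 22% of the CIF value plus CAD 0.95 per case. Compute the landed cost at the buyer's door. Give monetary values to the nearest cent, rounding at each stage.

Total landed cost: CAD 88086.20

FCA: the seller delivers export-cleared goods to the carrier; the buyer bears costs from that point.
Already in the invoice (seller's account under FCA): export clearance — exclude.
CIF value = FCA price + origin terminal + freight + insurance = 64540.99 + 934.16 + 4587.99 + 353.13 = 70416.27
Ad valorem component: 70416.27 × 22% = 15491.58
Specific component: 912 × 0.95 = 866.40
Import duty = 15491.58 + 866.40 = 16357.98
Buyer bears: origin terminal 934.16 + freight 4587.99 + insurance 353.13 + delivery 1311.95 + duty 16357.98 = 23545.21
Landed cost = invoice 64540.99 + 23545.21 = 88086.20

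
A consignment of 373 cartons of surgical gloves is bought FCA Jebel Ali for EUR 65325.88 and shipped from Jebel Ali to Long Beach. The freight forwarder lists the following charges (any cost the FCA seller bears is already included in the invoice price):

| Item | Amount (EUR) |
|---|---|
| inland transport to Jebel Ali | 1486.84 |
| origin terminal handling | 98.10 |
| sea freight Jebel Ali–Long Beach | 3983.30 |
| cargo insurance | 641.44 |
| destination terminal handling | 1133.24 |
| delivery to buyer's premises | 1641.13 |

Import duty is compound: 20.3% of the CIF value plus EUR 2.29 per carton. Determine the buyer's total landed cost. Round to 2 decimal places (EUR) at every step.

Total landed cost: EUR 87897.15

FCA: the seller delivers export-cleared goods to the carrier; the buyer bears costs from that point.
Already in the invoice (seller's account under FCA): inland to port — exclude.
CIF value = FCA price + origin terminal + freight + insurance = 65325.88 + 98.10 + 3983.30 + 641.44 = 70048.72
Ad valorem component: 70048.72 × 20.3% = 14219.89
Specific component: 373 × 2.29 = 854.17
Import duty = 14219.89 + 854.17 = 15074.06
Buyer bears: origin terminal 98.10 + freight 3983.30 + insurance 641.44 + destination terminal 1133.24 + delivery 1641.13 + duty 15074.06 = 22571.27
Landed cost = invoice 65325.88 + 22571.27 = 87897.15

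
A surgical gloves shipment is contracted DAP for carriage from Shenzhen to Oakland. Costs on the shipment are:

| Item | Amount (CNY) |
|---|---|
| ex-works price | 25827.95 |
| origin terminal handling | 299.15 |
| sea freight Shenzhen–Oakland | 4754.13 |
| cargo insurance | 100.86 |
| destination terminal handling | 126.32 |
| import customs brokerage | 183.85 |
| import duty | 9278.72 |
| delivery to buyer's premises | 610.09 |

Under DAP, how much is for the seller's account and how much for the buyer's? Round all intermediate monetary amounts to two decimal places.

DAP: the seller bears all costs to the named destination except import duty and clearance.
Seller's account: goods 25827.95 + origin terminal 299.15 + freight 4754.13 + insurance 100.86 + destination terminal 126.32 + delivery 610.09 = 31718.50
Buyer's account: brokerage 183.85 + duty 9278.72 = 9462.57

Seller: CNY 31718.50; buyer: CNY 9462.57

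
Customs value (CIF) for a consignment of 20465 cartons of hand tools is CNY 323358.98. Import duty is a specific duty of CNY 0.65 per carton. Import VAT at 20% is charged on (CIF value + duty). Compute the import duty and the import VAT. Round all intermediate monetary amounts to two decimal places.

Import duty: CNY 13302.25; import VAT: CNY 67332.25

Import duty = 20465 × 0.65 = 13302.25
VAT base = CIF + duty = 323358.98 + 13302.25 = 336661.23
Import VAT = 336661.23 × 20% = 67332.25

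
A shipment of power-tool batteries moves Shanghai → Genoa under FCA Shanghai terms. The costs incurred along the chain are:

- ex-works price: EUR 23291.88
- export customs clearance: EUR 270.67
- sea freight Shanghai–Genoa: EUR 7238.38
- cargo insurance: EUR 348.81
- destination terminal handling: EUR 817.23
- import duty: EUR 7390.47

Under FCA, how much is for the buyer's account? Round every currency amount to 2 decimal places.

Buyer's account: EUR 15794.89

FCA: the seller delivers export-cleared goods to the carrier; the buyer bears costs from that point.
Seller's account: goods 23291.88 + export clearance 270.67 = 23562.55
Buyer's account: freight 7238.38 + insurance 348.81 + destination terminal 817.23 + duty 7390.47 = 15794.89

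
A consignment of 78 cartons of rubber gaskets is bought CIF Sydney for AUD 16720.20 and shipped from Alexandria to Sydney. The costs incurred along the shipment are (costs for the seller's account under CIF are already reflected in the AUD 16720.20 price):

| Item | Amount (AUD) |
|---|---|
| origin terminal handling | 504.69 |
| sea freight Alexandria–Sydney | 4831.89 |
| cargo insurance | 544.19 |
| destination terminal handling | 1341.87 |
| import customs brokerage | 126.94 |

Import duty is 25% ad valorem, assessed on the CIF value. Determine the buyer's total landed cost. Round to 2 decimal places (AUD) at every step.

Total landed cost: AUD 22369.06

CIF: the seller pays costs through ocean freight and marine insurance to the destination port.
Already in the invoice (seller's account under CIF): origin terminal, freight, insurance — exclude.
The CIF price already equals the CIF value: 16720.20
Import duty = 16720.20 × 25% = 4180.05
Buyer bears: destination terminal 1341.87 + brokerage 126.94 + duty 4180.05 = 5648.86
Landed cost = invoice 16720.20 + 5648.86 = 22369.06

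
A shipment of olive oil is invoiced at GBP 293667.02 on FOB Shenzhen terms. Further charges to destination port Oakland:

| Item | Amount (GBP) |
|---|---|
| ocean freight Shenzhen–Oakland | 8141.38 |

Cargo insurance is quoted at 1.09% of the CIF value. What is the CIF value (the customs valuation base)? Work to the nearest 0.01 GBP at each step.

Let C be the CIF value. C = FOB price + freight + 1.09% × C
C − 1.09% × C = 293667.02 + 8141.38
0.9891 × C = 301808.40
C = 301808.40 / 0.9891 = 305134.36
Insurance premium = 1.09% × 305134.36 = 3325.96

CIF value: GBP 305134.36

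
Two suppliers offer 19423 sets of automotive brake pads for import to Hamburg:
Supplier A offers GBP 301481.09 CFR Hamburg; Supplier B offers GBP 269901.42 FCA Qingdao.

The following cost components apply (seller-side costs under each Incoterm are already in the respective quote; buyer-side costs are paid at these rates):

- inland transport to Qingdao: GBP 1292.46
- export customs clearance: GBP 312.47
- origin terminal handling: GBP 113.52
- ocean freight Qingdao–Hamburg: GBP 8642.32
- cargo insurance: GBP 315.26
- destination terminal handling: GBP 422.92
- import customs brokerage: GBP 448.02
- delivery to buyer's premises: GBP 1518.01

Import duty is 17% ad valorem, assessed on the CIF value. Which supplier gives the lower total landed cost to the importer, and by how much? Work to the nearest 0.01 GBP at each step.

Supplier B is cheaper by GBP 26703.88

Supplier A (CFR):
CIF value = CFR price + insurance = 301481.09 + 315.26 = 301796.35
Import duty = 301796.35 × 17% = 51305.38
Buyer bears (A): 315.26 + 422.92 + 448.02 + 1518.01 = 2704.21
Landed cost (A) = invoice 301481.09 + 2704.21 + duty 51305.38 = 355490.68
Supplier B (FCA):
CIF value = FCA price + origin terminal + freight + insurance = 269901.42 + 113.52 + 8642.32 + 315.26 = 278972.52
Import duty = 278972.52 × 17% = 47425.33
Buyer bears (B): 113.52 + 8642.32 + 315.26 + 422.92 + 448.02 + 1518.01 = 11460.05
Landed cost (B) = invoice 269901.42 + 11460.05 + duty 47425.33 = 328786.80
Difference = |355490.68 − 328786.80| = 26703.88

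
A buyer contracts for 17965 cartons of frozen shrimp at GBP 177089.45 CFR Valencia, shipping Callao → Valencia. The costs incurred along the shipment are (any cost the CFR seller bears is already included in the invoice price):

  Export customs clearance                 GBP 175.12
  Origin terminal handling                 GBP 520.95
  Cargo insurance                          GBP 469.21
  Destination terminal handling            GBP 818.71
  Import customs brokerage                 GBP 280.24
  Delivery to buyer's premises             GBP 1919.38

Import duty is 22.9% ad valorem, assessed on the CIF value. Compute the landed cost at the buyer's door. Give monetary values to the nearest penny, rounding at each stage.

CFR: the seller pays costs through ocean freight to the destination port, but not insurance.
Already in the invoice (seller's account under CFR): export clearance, origin terminal — exclude.
CIF value = CFR price + insurance = 177089.45 + 469.21 = 177558.66
Import duty = 177558.66 × 22.9% = 40660.93
Buyer bears: insurance 469.21 + destination terminal 818.71 + brokerage 280.24 + delivery 1919.38 + duty 40660.93 = 44148.47
Landed cost = invoice 177089.45 + 44148.47 = 221237.92

Total landed cost: GBP 221237.92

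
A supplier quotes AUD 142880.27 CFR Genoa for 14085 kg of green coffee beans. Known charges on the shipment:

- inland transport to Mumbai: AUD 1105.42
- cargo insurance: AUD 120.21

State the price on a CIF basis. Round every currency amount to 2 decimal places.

Not relevant to the conversion: inland to port — on the seller under both CFR and CIF; already in the CFR price and stays in the CIF price.
From CFR to CIF, the seller additionally bears: insurance.
CIF price = 142880.27 + 120.21 = 143000.48

CIF price: AUD 143000.48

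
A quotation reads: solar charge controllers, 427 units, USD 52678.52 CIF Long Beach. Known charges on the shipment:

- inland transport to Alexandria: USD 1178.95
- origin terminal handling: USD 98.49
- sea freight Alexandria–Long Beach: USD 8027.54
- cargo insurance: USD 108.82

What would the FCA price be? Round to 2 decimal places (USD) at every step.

Not relevant to the conversion: inland to port — on the seller under both CIF and FCA; already in the CIF price and stays in the FCA price.
From CIF to FCA, the seller no longer bears: origin terminal, freight, insurance.
FCA price = 52678.52 − 98.49 − 8027.54 − 108.82 = 44443.67

FCA price: USD 44443.67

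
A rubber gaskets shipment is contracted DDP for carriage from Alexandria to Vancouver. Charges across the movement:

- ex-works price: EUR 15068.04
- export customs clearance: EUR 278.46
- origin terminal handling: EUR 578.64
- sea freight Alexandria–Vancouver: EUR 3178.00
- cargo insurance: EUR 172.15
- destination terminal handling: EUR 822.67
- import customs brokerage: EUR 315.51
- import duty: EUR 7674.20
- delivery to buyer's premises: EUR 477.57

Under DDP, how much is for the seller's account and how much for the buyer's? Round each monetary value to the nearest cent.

Seller: EUR 28565.24; buyer: EUR 0.00

DDP: the seller bears all costs including import duty.
Seller's account: goods 15068.04 + export clearance 278.46 + origin terminal 578.64 + freight 3178.00 + insurance 172.15 + destination terminal 822.67 + brokerage 315.51 + duty 7674.20 + delivery 477.57 = 28565.24
Buyer's account: 0.00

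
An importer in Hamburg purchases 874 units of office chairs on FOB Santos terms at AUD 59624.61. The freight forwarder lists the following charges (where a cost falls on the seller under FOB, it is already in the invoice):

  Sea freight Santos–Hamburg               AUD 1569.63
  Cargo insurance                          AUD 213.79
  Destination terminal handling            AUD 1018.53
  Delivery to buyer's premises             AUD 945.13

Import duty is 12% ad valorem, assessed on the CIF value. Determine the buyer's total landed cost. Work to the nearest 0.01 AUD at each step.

Total landed cost: AUD 70740.65

FOB: the seller bears costs until goods are on board at the origin port; the buyer bears freight, insurance and all costs thereafter.
CIF value = FOB price + freight + insurance = 59624.61 + 1569.63 + 213.79 = 61408.03
Import duty = 61408.03 × 12% = 7368.96
Buyer bears: freight 1569.63 + insurance 213.79 + destination terminal 1018.53 + delivery 945.13 + duty 7368.96 = 11116.04
Landed cost = invoice 59624.61 + 11116.04 = 70740.65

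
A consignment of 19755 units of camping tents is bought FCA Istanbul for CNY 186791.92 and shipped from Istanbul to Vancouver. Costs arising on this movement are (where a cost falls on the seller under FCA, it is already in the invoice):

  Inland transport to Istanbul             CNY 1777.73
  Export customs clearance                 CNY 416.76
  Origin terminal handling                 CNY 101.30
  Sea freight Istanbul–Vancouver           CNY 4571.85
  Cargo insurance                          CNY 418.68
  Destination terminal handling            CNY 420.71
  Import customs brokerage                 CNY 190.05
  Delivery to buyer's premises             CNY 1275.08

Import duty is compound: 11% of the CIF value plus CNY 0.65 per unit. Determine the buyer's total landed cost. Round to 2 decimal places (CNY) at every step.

FCA: the seller delivers export-cleared goods to the carrier; the buyer bears costs from that point.
Already in the invoice (seller's account under FCA): inland to port, export clearance — exclude.
CIF value = FCA price + origin terminal + freight + insurance = 186791.92 + 101.30 + 4571.85 + 418.68 = 191883.75
Ad valorem component: 191883.75 × 11% = 21107.21
Specific component: 19755 × 0.65 = 12840.75
Import duty = 21107.21 + 12840.75 = 33947.96
Buyer bears: origin terminal 101.30 + freight 4571.85 + insurance 418.68 + destination terminal 420.71 + brokerage 190.05 + delivery 1275.08 + duty 33947.96 = 40925.63
Landed cost = invoice 186791.92 + 40925.63 = 227717.55

Total landed cost: CNY 227717.55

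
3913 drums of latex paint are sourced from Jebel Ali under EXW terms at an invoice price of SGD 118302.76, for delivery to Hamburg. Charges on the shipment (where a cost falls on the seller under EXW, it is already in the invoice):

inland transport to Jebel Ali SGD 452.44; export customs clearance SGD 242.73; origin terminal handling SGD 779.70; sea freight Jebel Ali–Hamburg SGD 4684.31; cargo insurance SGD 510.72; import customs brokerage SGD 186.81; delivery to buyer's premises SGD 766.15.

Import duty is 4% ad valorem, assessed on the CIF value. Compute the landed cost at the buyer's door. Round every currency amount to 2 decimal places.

EXW: the seller makes goods available at their premises; the buyer bears all onward costs.
CIF value = EXW price + inland to port + export clearance + origin terminal + freight + insurance = 118302.76 + 452.44 + 242.73 + 779.70 + 4684.31 + 510.72 = 124972.66
Import duty = 124972.66 × 4% = 4998.91
Buyer bears: inland to port 452.44 + export clearance 242.73 + origin terminal 779.70 + freight 4684.31 + insurance 510.72 + brokerage 186.81 + delivery 766.15 + duty 4998.91 = 12621.77
Landed cost = invoice 118302.76 + 12621.77 = 130924.53

Total landed cost: SGD 130924.53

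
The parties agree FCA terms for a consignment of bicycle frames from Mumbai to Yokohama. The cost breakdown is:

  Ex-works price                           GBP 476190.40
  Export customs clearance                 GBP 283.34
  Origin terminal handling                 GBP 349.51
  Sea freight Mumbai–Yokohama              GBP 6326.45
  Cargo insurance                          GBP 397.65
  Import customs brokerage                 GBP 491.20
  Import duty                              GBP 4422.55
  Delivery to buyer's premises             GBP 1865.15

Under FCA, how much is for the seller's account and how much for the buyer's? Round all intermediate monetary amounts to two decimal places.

FCA: the seller delivers export-cleared goods to the carrier; the buyer bears costs from that point.
Seller's account: goods 476190.40 + export clearance 283.34 = 476473.74
Buyer's account: origin terminal 349.51 + freight 6326.45 + insurance 397.65 + brokerage 491.20 + duty 4422.55 + delivery 1865.15 = 13852.51

Seller: GBP 476473.74; buyer: GBP 13852.51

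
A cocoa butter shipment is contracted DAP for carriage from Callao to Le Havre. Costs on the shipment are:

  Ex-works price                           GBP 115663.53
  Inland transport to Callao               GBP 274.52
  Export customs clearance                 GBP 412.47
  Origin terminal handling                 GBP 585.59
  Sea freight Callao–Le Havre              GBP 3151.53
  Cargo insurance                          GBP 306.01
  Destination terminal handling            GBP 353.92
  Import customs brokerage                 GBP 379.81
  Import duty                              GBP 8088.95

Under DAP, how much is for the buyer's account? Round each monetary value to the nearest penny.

DAP: the seller bears all costs to the named destination except import duty and clearance.
Seller's account: goods 115663.53 + inland to port 274.52 + export clearance 412.47 + origin terminal 585.59 + freight 3151.53 + insurance 306.01 + destination terminal 353.92 = 120747.57
Buyer's account: brokerage 379.81 + duty 8088.95 = 8468.76

Buyer's account: GBP 8468.76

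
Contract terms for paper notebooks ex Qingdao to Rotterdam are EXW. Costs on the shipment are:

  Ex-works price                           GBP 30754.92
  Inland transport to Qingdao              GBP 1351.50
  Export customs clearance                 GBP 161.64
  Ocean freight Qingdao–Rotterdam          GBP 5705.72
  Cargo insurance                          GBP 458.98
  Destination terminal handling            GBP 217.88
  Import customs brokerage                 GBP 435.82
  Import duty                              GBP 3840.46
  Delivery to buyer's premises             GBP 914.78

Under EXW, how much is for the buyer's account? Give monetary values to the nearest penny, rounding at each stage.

EXW: the seller makes goods available at their premises; the buyer bears all onward costs.
Seller's account: goods 30754.92 = 30754.92
Buyer's account: inland to port 1351.50 + export clearance 161.64 + freight 5705.72 + insurance 458.98 + destination terminal 217.88 + brokerage 435.82 + duty 3840.46 + delivery 914.78 = 13086.78

Buyer's account: GBP 13086.78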